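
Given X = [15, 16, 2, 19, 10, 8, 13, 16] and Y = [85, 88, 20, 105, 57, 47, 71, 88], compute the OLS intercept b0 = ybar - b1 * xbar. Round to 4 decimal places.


First find the slope: b1 = 5.0155.
Means: xbar = 12.3750, ybar = 70.1250.
b0 = ybar - b1 * xbar = 70.1250 - 5.0155 * 12.3750 = 8.0584.

8.0584


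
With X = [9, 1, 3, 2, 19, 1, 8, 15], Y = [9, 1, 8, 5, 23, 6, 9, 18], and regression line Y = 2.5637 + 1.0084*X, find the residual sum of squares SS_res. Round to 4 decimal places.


For each point, residual = actual - predicted.
Residuals: [-2.6393, -2.5721, 2.4111, 0.4195, 1.2767, 2.4279, -1.6309, 0.3103].
Sum of squared residuals = 29.8518.

29.8518


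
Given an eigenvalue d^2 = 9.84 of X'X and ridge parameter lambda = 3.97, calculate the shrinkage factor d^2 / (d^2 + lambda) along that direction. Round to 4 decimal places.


d^2 + lambda = 9.84 + 3.97 = 13.8100.
Shrinkage factor = 9.84/13.8100 = 0.7125.

0.7125


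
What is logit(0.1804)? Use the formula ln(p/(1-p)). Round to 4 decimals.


The odds are p/(1-p) = 0.1804 / 0.8196 = 0.2201.
logit(p) = ln(0.2201) = -1.5136.

-1.5136


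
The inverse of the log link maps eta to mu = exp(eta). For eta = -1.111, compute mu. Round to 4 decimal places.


mu = exp(eta) = exp(-1.111).
= 0.3292.

0.3292


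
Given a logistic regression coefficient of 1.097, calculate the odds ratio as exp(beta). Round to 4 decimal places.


Odds ratio = exp(beta) = exp(1.097).
= 2.9952.

2.9952


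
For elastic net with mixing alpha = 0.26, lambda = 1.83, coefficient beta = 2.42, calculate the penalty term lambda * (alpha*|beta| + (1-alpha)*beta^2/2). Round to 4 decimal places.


Compute:
L1 = 0.26 * 2.42 = 0.6292.
L2 = 0.74 * 2.42^2 / 2 = 2.1669.
Penalty = 1.83 * (0.6292 + 2.1669) = 5.1168.

5.1168


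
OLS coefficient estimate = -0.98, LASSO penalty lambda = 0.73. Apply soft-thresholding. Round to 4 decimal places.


Check: |-0.98| = 0.98 vs lambda = 0.73.
Since |beta| > lambda, coefficient = sign(beta)*(|beta| - lambda) = -0.2500.
Soft-thresholded coefficient = -0.2500.

-0.2500


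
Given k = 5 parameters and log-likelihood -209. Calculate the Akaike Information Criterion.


AIC = 2k - 2*loglik = 2(5) - 2(-209).
= 10 + 418 = 428.

428


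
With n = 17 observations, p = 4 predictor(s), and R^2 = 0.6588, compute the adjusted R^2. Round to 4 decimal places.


Adjusted R^2 = 1 - (1 - R^2) * (n-1)/(n-p-1).
(1 - R^2) = 0.3412.
(n-1)/(n-p-1) = 16/12.
(1 - R^2) * (n-1) = 0.3412 * 16 = 5.4592.
Divide by (n-p-1): 5.4592 / 12 = 0.4549.
Adj R^2 = 1 - 0.4549 = 0.5451.

0.5451


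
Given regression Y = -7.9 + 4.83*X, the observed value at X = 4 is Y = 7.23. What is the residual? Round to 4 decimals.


Fitted value at X = 4 is yhat = -7.9 + 4.83*4 = 11.4200.
Residual = 7.23 - 11.4200 = -4.1900.

-4.1900


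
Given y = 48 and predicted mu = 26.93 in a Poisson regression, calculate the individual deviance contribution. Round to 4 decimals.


y/mu = 48/26.93 = 1.782399 (approx.), and ln(48/26.93) = 0.577960.
y * ln(y/mu) = 48 * 0.577960 = 27.742080.
y - mu = 21.07.
D = 2 * (27.742080 - 21.07) = 13.344160, which rounds to 13.3442.

13.3442


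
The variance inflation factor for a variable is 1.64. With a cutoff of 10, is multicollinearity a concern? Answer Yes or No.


The threshold is 10.
VIF = 1.64 is < 10.
Multicollinearity indication: No.

No


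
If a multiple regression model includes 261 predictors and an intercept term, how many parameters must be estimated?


Total coefficients = number of predictors + 1 (for the intercept).
= 261 + 1 = 262.

262


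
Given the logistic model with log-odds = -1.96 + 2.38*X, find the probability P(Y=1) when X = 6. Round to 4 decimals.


Compute z = -1.96 + (2.38)(6) = 12.3200.
exp(-z) = 0.0000.
P = 1/(1 + 0.0000) = 1.0000.

1.0000


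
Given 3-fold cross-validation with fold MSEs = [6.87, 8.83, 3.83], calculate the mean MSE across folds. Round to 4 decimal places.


Total MSE across folds = 19.5300.
CV-MSE = 19.5300/3 = 6.5100.

6.5100


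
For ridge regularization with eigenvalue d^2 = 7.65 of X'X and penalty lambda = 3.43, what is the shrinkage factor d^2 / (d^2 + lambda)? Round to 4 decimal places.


Denominator = d^2 + lambda = 7.65 + 3.43 = 11.0800.
Shrinkage = 7.65 / 11.0800 = 0.6904.

0.6904


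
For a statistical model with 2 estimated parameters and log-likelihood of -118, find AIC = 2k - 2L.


Compute:
2k = 2*2 = 4.
-2*loglik = -2*(-118) = 236.
AIC = 4 + 236 = 240.

240


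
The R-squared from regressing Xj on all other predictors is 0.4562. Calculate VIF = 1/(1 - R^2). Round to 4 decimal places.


Denominator: 1 - 0.4562 = 0.5438.
VIF = 1 / 0.5438 = 1.8389.

1.8389


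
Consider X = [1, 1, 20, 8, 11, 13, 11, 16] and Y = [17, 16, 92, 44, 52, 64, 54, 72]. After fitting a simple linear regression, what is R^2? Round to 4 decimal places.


Fit the OLS line: b0 = 12.1007, b1 = 3.8789.
SSres = 22.2901.
SStot = 4729.8750.
R^2 = 1 - 22.2901/4729.8750 = 0.9953.

0.9953


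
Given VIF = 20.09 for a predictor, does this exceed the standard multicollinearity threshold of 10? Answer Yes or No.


Compare VIF = 20.09 to the threshold of 10.
20.09 >= 10, so the answer is Yes.

Yes


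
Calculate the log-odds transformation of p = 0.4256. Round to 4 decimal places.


1 - p = 0.5744.
p/(1-p) = 0.7409.
logit = ln(0.7409) = -0.2998.

-0.2998


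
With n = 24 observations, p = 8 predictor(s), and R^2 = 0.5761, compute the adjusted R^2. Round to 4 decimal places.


Plug in: Adj R^2 = 1 - (1 - 0.5761) * 23/15.
= 1 - 0.4239 * 23/15
= 1 - 9.7497 / 15
= 1 - 0.6500 = 0.3500.

0.3500


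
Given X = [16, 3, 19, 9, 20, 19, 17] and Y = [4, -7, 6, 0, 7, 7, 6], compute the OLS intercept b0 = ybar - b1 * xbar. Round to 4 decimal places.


Compute b1 = 0.8018 from the OLS formula.
With xbar = 14.7143 and ybar = 3.2857, the intercept is:
b0 = 3.2857 - 0.8018 * 14.7143 = -8.5118.

-8.5118


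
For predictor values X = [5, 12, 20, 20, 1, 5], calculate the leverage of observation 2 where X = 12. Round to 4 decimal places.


Compute xbar = 10.5000 with n = 6 observations.
SXX = 333.5000.
Leverage = 1/6 + (12 - 10.5000)^2/333.5000 = 0.1734.

0.1734


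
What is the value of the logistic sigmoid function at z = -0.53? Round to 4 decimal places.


exp(0.5300) = 1.6989.
1 + exp(-z) = 2.6989.
sigmoid = 1/2.6989 = 0.3705.

0.3705


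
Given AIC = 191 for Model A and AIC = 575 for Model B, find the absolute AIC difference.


Absolute difference = |191 - 575| = 384.
The model with lower AIC (A) is preferred.

384


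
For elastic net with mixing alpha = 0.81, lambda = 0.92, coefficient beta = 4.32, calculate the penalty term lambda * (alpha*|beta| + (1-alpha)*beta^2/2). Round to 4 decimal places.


L1 component = 0.81 * |4.32| = 3.4992.
L2 component = 0.19 * 4.32^2 / 2 = 1.7729.
Penalty = 0.92 * (3.4992 + 1.7729) = 0.92 * 5.2721 = 4.8504.

4.8504


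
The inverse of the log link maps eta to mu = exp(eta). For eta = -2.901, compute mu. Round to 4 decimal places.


The inverse log link gives:
mu = exp(-2.901) = 0.0550.

0.0550


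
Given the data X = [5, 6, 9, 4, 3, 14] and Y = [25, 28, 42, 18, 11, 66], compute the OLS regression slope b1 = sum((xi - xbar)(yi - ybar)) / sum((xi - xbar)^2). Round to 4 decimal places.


Calculate xbar = 6.8333, ybar = 31.6667.
S_xx = 82.8333, S_xy = 401.6667.
Using b1 = S_xy / S_xx = 401.6667 / 82.8333, we get b1 = 4.8491.

4.8491


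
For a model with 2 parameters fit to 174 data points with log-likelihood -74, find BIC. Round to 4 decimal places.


ln(174) = 5.159055.
k * ln(n) = 2 * 5.159055 = 10.318110.
-2L = 148.
BIC = 10.318110 + 148 = 158.318110, which rounds to 158.3181.

158.3181


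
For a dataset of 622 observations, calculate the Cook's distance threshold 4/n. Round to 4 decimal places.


Using the rule of thumb:
Threshold = 4 / 622 = 0.0064.

0.0064


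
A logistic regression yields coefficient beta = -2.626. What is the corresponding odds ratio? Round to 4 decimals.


exp(-2.626) = 0.0724.
So the odds ratio is 0.0724.

0.0724


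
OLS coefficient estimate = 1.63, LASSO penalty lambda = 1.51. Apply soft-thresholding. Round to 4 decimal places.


Absolute value: |1.63| = 1.63.
Compare to lambda = 1.51.
Since |beta| > lambda, coefficient = sign(beta)*(|beta| - lambda) = 0.1200.

0.1200


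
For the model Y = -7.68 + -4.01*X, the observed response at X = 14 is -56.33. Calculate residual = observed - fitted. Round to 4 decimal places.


Compute yhat = -7.68 + (-4.01)(14) = -63.8200.
Residual = actual - predicted = -56.33 - -63.8200 = 7.4900.

7.4900


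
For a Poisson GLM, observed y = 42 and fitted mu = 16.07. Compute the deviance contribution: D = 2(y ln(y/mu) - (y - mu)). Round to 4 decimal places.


Compute y*ln(y/mu) = 42*ln(42/16.07) = 42*0.960715 = 40.350030.
y - mu = 25.93.
D = 2*(40.350030 - (25.93)) = 28.840060, which rounds to 28.8401.

28.8401


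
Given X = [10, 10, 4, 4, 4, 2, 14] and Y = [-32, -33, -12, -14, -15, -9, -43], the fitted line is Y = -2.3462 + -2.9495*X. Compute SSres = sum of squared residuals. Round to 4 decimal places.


Predicted values from Y = -2.3462 + -2.9495*X.
Residuals: [-0.1588, -1.1588, 2.1442, 0.1442, -0.8558, -0.7548, 0.6392].
SSres = 7.6971.

7.6971


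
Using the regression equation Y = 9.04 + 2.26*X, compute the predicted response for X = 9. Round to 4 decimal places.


Predicted value:
Y = 9.04 + (2.26)(9) = 9.04 + 20.3400 = 29.3800.

29.3800


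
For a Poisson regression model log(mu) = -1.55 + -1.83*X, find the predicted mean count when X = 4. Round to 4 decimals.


eta = -1.55 + -1.83 * 4 = -8.8700.
mu = exp(-8.8700) = 0.0001.

0.0001


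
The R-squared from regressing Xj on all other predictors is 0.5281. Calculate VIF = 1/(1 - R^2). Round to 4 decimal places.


VIF = 1 / (1 - 0.5281).
= 1 / 0.4719 = 2.1191.

2.1191


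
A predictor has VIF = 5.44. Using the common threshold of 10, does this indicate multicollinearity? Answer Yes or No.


The threshold is 10.
VIF = 5.44 is < 10.
Multicollinearity indication: No.

No


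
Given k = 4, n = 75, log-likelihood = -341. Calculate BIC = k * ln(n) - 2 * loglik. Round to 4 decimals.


ln(75) = 4.317488.
k * ln(n) = 4 * 4.317488 = 17.269952.
-2L = 682.
BIC = 17.269952 + 682 = 699.269952, which rounds to 699.2700.

699.2700


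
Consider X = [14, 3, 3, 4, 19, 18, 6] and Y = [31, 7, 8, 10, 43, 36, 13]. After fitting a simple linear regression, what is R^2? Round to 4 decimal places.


The fitted line is Y = 1.1965 + 2.0839*X.
SSres = 13.8173, SStot = 1358.8571.
R^2 = 1 - SSres/SStot = 0.9898.

0.9898


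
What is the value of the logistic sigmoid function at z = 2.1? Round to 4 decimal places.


First, exp(-2.1000) = 0.1225.
Then sigma(z) = 1/(1 + 0.1225) = 0.8909.

0.8909


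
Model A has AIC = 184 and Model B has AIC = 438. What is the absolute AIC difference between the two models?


Absolute difference = |184 - 438| = 254.
The model with lower AIC (A) is preferred.

254


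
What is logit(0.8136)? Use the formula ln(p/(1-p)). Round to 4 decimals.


Compute the odds: 0.8136/0.1864 = 4.3648.
Take the natural log: ln(4.3648) = 1.4736.

1.4736


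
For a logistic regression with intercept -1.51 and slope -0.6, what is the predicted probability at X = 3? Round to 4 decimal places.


z = -1.51 + -0.6 * 3 = -3.3100.
Sigmoid: P = 1 / (1 + exp(3.3100)) = 0.0352.

0.0352


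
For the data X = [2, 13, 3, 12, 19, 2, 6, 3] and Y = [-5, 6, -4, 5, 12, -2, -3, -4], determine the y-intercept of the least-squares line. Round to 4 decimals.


First find the slope: b1 = 0.9528.
Means: xbar = 7.5000, ybar = 0.6250.
b0 = ybar - b1 * xbar = 0.6250 - 0.9528 * 7.5000 = -6.5210.

-6.5210


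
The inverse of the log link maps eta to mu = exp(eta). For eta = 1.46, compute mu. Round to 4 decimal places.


mu = exp(eta) = exp(1.46).
= 4.3060.

4.3060


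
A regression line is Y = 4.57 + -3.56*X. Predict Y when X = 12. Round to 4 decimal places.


Substitute X = 12 into the equation:
Y = 4.57 + -3.56 * 12 = 4.57 + -42.7200 = -38.1500.

-38.1500


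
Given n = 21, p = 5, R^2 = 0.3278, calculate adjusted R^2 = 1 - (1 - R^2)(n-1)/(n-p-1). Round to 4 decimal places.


Adjusted R^2 = 1 - (1 - R^2) * (n-1)/(n-p-1).
(1 - R^2) = 0.6722.
(n-1)/(n-p-1) = 20/15.
(1 - R^2) * (n-1) = 0.6722 * 20 = 13.4440.
Divide by (n-p-1): 13.4440 / 15 = 0.8963.
Adj R^2 = 1 - 0.8963 = 0.1037.

0.1037


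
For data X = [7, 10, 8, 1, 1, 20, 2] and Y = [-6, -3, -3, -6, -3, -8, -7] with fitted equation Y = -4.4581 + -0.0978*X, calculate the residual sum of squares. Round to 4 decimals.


For each point, residual = actual - predicted.
Residuals: [-0.8573, 2.4361, 2.2405, -1.4441, 1.5559, -1.5859, -2.3463].
Sum of squared residuals = 24.2158.

24.2158


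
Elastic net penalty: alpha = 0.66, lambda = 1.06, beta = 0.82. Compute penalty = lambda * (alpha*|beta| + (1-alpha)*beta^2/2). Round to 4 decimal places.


L1 component = 0.66 * |0.82| = 0.5412.
L2 component = 0.34 * 0.82^2 / 2 = 0.1143.
Penalty = 1.06 * (0.5412 + 0.1143) = 1.06 * 0.6555 = 0.6948.

0.6948


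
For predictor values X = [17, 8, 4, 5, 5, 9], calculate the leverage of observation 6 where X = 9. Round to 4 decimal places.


Compute xbar = 8.0000 with n = 6 observations.
SXX = 116.0000.
Leverage = 1/6 + (9 - 8.0000)^2/116.0000 = 0.1753.

0.1753


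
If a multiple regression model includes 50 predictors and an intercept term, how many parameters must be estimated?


Total coefficients = number of predictors + 1 (for the intercept).
= 50 + 1 = 51.

51


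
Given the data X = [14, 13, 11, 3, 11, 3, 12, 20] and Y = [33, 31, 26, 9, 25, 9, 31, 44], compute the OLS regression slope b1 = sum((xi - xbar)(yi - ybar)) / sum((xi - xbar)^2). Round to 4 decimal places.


Calculate xbar = 10.8750, ybar = 26.0000.
S_xx = 222.8750, S_xy = 470.0000.
Using b1 = S_xy / S_xx = 470.0000 / 222.8750, we get b1 = 2.1088.

2.1088


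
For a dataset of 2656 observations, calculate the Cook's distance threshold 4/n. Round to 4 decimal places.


Cook's distance cutoff = 4/n = 4/2656.
= 0.0015.

0.0015


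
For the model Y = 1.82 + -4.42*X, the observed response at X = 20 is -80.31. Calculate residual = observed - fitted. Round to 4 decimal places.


Fitted value at X = 20 is yhat = 1.82 + -4.42*20 = -86.5800.
Residual = -80.31 - -86.5800 = 6.2700.

6.2700


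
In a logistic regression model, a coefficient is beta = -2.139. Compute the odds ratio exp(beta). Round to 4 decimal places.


Odds ratio = exp(beta) = exp(-2.139).
= 0.1178.

0.1178


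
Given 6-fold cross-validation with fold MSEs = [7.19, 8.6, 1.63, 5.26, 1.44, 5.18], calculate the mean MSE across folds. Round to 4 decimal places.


Sum of fold MSEs = 29.3000.
Average = 29.3000 / 6 = 4.8833.

4.8833


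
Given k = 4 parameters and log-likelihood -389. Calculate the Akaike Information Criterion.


AIC = 2*4 - 2*(-389).
= 8 + 778 = 786.

786


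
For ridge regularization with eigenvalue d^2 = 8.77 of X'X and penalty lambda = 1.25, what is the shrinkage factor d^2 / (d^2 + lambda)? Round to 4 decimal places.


Compute the denominator: 8.77 + 1.25 = 10.0200.
Shrinkage factor = 8.77 / 10.0200 = 0.8752.

0.8752


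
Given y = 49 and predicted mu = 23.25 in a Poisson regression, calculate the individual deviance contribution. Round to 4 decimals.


First: ln(49/23.25) = 0.745515.
Then: 49 * 0.745515 = 36.530235.
y - mu = 49 - 23.25 = 25.75.
D = 2(36.530235 - 25.75) = 21.560470, which rounds to 21.5605.

21.5605


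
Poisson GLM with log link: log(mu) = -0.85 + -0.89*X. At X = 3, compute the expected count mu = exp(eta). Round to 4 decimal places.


Compute eta = -0.85 + -0.89 * 3 = -3.5200.
Apply inverse link: mu = e^-3.5200 = 0.0296.

0.0296


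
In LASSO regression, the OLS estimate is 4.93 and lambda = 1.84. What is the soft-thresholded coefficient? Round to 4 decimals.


Check: |4.93| = 4.93 vs lambda = 1.84.
Since |beta| > lambda, coefficient = sign(beta)*(|beta| - lambda) = 3.0900.
Soft-thresholded coefficient = 3.0900.

3.0900


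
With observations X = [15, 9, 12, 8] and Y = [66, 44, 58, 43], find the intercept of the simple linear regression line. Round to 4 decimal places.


First find the slope: b1 = 3.5000.
Means: xbar = 11.0000, ybar = 52.7500.
b0 = ybar - b1 * xbar = 52.7500 - 3.5000 * 11.0000 = 14.2500.

14.2500


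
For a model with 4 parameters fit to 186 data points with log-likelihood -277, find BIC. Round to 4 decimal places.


k * ln(n) = 4 * ln(186) = 4 * 5.225747 = 20.902988.
-2 * loglik = -2 * (-277) = 554.
BIC = 20.902988 + 554 = 574.902988, which rounds to 574.9030.

574.9030


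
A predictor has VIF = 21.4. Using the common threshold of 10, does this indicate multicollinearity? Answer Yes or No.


The threshold is 10.
VIF = 21.4 is >= 10.
Multicollinearity indication: Yes.

Yes


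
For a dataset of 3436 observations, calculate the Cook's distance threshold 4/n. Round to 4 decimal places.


The threshold is 4/n.
4/3436 = 0.0012.

0.0012


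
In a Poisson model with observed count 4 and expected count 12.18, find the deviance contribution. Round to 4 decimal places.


Compute y*ln(y/mu) = 4*ln(4/12.18) = 4*-1.113501 = -4.454004.
y - mu = -8.18.
D = 2*(-4.454004 - (-8.18)) = 7.451992, which rounds to 7.4520.

7.4520


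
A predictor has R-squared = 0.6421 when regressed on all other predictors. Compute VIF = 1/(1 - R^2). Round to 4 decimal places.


Using VIF = 1/(1 - R^2_j):
1 - 0.6421 = 0.3579.
VIF = 2.7941.

2.7941


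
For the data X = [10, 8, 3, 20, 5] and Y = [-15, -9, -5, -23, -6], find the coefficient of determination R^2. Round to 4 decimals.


Fit the OLS line: b0 = -1.4211, b1 = -1.1064.
SSres = 9.2208.
SStot = 223.2000.
R^2 = 1 - 9.2208/223.2000 = 0.9587.

0.9587


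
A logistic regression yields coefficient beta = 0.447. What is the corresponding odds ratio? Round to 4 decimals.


Odds ratio = exp(beta) = exp(0.447).
= 1.5636.

1.5636


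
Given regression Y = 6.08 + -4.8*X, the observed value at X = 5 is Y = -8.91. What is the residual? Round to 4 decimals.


Predicted = 6.08 + -4.8 * 5 = -17.9200.
Residual = -8.91 - -17.9200 = 9.0100.

9.0100


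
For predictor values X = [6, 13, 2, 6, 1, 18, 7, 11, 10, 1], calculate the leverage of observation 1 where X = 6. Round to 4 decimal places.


n = 10, xbar = 7.5000.
SXX = sum((xi - xbar)^2) = 278.5000.
h = 1/10 + (6 - 7.5000)^2 / 278.5000 = 0.1081.

0.1081


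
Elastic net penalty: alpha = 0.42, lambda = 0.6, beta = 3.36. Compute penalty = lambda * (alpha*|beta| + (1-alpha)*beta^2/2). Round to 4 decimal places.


alpha * |beta| = 0.42 * 3.36 = 1.4112.
(1-alpha) * beta^2/2 = 0.58 * 11.2896/2 = 3.2740.
Total = 0.6 * (1.4112 + 3.2740) = 2.8111.

2.8111


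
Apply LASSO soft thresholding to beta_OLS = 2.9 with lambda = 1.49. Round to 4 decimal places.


Absolute value: |2.9| = 2.9.
Compare to lambda = 1.49.
Since |beta| > lambda, coefficient = sign(beta)*(|beta| - lambda) = 1.4100.

1.4100


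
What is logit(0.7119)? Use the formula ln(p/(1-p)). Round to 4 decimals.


The odds are p/(1-p) = 0.7119 / 0.2881 = 2.4710.
logit(p) = ln(2.4710) = 0.9046.

0.9046


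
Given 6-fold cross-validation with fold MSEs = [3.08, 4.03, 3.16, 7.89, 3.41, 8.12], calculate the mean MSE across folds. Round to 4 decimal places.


Total MSE across folds = 29.6900.
CV-MSE = 29.6900/6 = 4.9483.

4.9483


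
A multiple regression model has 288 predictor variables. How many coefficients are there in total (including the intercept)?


Total coefficients = number of predictors + 1 (for the intercept).
= 288 + 1 = 289.

289


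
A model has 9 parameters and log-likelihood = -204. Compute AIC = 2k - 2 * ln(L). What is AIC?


AIC = 2*9 - 2*(-204).
= 18 + 408 = 426.

426


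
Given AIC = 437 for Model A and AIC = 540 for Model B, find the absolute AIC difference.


Compute |437 - 540| = 103.
Model A has the smaller AIC.

103


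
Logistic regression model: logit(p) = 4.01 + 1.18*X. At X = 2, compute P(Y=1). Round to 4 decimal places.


Linear predictor: z = 4.01 + 1.18 * 2 = 6.3700.
P = 1/(1 + exp(-6.3700)) = 1/(1 + 0.0017) = 0.9983.

0.9983


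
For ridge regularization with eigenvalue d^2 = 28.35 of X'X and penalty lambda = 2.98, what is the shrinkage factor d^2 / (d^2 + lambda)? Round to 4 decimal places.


d^2 + lambda = 28.35 + 2.98 = 31.3300.
Shrinkage factor = 28.35/31.3300 = 0.9049.

0.9049


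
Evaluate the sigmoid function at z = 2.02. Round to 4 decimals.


Compute exp(-2.0200) = 0.1327.
Sigmoid = 1 / (1 + 0.1327) = 1 / 1.1327 = 0.8829.

0.8829


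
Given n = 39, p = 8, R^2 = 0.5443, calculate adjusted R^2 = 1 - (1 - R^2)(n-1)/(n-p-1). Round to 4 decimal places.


Plug in: Adj R^2 = 1 - (1 - 0.5443) * 38/30.
= 1 - 0.4557 * 38/30
= 1 - 17.3166 / 30
= 1 - 0.5772 = 0.4228.

0.4228


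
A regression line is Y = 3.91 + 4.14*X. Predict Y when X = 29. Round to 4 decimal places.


Predicted value:
Y = 3.91 + (4.14)(29) = 3.91 + 120.0600 = 123.9700.

123.9700


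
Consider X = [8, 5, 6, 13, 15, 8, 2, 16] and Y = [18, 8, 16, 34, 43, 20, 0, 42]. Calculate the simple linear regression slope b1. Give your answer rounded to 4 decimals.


First compute the means: xbar = 9.1250, ybar = 22.6250.
Then S_xx = sum((xi - xbar)^2) = 176.8750.
S_xy = sum((xi - xbar)(yi - ybar)) = 547.3750.
b1 = S_xy / S_xx = 547.3750 / 176.8750 = 3.0947.

3.0947


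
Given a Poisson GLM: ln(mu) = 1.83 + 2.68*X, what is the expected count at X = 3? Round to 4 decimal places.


Linear predictor: eta = 1.83 + (2.68)(3) = 9.8700.
Expected count: mu = exp(9.8700) = 19341.3390.

19341.3390


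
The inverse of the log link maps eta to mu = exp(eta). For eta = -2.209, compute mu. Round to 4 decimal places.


The inverse log link gives:
mu = exp(-2.209) = 0.1098.

0.1098


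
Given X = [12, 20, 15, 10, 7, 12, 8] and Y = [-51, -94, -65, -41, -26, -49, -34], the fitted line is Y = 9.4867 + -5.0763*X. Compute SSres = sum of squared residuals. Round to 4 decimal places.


For each point, residual = actual - predicted.
Residuals: [0.4289, -1.9607, 1.6578, 0.2763, 0.0474, 2.4289, -2.8763].
Sum of squared residuals = 21.0278.

21.0278


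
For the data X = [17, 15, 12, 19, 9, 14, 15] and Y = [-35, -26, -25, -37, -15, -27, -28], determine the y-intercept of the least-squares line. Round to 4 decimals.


The slope is b1 = -2.1390.
Sample means are xbar = 14.4286 and ybar = -27.5714.
Intercept: b0 = -27.5714 - (-2.1390)(14.4286) = 3.2915.

3.2915


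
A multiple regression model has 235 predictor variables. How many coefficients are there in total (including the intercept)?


Total coefficients = number of predictors + 1 (for the intercept).
= 235 + 1 = 236.

236


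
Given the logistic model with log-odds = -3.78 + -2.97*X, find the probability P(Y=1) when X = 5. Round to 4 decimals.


Compute z = -3.78 + (-2.97)(5) = -18.6300.
exp(-z) = 123283852.6864.
P = 1/(1 + 123283852.6864) = 0.0000.

0.0000


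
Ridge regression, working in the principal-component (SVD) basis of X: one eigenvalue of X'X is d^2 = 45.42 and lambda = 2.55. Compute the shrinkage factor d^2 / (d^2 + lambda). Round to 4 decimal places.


d^2 + lambda = 45.42 + 2.55 = 47.9700.
Shrinkage factor = 45.42/47.9700 = 0.9468.

0.9468


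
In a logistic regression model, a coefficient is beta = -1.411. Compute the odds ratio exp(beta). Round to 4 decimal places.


exp(-1.411) = 0.2439.
So the odds ratio is 0.2439.

0.2439


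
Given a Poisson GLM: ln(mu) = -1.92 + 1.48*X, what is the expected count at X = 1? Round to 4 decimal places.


Compute eta = -1.92 + 1.48 * 1 = -0.4400.
Apply inverse link: mu = e^-0.4400 = 0.6440.

0.6440


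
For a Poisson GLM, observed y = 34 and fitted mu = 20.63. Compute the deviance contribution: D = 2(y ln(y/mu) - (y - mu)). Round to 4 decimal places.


First: ln(34/20.63) = 0.499614.
Then: 34 * 0.499614 = 16.986876.
y - mu = 34 - 20.63 = 13.37.
D = 2(16.986876 - 13.37) = 7.233752, which rounds to 7.2338.

7.2338


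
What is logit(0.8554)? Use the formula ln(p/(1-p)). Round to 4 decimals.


The odds are p/(1-p) = 0.8554 / 0.1446 = 5.9156.
logit(p) = ln(5.9156) = 1.7776.

1.7776


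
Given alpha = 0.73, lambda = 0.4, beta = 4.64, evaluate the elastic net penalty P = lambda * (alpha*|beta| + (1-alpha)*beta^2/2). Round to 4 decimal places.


Compute:
L1 = 0.73 * 4.64 = 3.3872.
L2 = 0.27 * 4.64^2 / 2 = 2.9065.
Penalty = 0.4 * (3.3872 + 2.9065) = 2.5175.

2.5175


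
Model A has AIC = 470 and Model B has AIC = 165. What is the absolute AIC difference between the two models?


Compute |470 - 165| = 305.
Model B has the smaller AIC.

305


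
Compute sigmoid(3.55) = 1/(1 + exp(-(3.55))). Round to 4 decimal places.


First, exp(-3.5500) = 0.0287.
Then sigma(z) = 1/(1 + 0.0287) = 0.9721.

0.9721


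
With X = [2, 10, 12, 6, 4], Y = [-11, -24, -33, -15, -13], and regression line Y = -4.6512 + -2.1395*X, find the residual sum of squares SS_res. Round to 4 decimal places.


For each point, residual = actual - predicted.
Residuals: [-2.0698, 2.0462, -2.6748, 2.4882, 0.2092].
Sum of squared residuals = 21.8605.

21.8605


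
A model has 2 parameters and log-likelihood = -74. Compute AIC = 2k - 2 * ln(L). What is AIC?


AIC = 2*2 - 2*(-74).
= 4 + 148 = 152.

152


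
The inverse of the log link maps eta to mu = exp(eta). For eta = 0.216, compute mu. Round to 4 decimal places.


Apply the inverse link:
mu = e^0.216 = 1.2411.

1.2411


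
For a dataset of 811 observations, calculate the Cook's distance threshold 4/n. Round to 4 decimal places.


Cook's distance cutoff = 4/n = 4/811.
= 0.0049.

0.0049


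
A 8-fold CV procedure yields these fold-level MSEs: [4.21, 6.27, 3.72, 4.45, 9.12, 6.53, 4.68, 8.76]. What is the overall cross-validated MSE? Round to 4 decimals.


Sum of fold MSEs = 47.7400.
Average = 47.7400 / 8 = 5.9675.

5.9675


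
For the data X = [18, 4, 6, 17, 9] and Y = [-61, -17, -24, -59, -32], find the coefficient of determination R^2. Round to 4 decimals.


After computing the OLS fit (b0=-4.3292, b1=-3.1732):
SSres = 1.9152, SStot = 1641.2000.
R^2 = 1 - 1.9152/1641.2000 = 0.9988.

0.9988


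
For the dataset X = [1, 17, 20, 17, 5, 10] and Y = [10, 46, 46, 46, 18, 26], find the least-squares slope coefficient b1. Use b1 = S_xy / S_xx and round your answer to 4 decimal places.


First compute the means: xbar = 11.6667, ybar = 32.0000.
Then S_xx = sum((xi - xbar)^2) = 287.3333.
S_xy = sum((xi - xbar)(yi - ybar)) = 604.0000.
b1 = S_xy / S_xx = 604.0000 / 287.3333 = 2.1021.

2.1021


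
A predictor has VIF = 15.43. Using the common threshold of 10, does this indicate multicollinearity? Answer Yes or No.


Check: VIF = 15.43 vs threshold = 10.
Since 15.43 >= 10, the answer is Yes.

Yes


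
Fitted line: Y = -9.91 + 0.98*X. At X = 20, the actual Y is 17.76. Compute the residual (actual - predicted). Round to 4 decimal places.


Predicted = -9.91 + 0.98 * 20 = 9.6900.
Residual = 17.76 - 9.6900 = 8.0700.

8.0700


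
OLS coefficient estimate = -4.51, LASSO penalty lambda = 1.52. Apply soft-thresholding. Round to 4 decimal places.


Check: |-4.51| = 4.51 vs lambda = 1.52.
Since |beta| > lambda, coefficient = sign(beta)*(|beta| - lambda) = -2.9900.
Soft-thresholded coefficient = -2.9900.

-2.9900


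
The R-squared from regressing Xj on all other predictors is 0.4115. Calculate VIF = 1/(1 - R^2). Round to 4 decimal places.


Using VIF = 1/(1 - R^2_j):
1 - 0.4115 = 0.5885.
VIF = 1.6992.

1.6992


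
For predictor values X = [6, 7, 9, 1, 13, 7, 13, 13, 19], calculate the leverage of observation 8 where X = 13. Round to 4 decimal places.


n = 9, xbar = 9.7778.
SXX = sum((xi - xbar)^2) = 223.5556.
h = 1/9 + (13 - 9.7778)^2 / 223.5556 = 0.1576.

0.1576


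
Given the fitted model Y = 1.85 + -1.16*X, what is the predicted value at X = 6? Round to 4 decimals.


Plug X = 6 into Y = 1.85 + -1.16*X:
Y = 1.85 + -6.9600 = -5.1100.

-5.1100


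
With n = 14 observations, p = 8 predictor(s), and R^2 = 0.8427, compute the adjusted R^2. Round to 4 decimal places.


Using the formula:
(1 - 0.8427) = 0.1573.
Multiply by 13/5: 0.1573 * 13 = 2.0449, then 2.0449 / 5 = 0.4090.
Adj R^2 = 1 - 0.4090 = 0.5910.

0.5910


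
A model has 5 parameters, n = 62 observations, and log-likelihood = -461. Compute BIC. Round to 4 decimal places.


k * ln(n) = 5 * ln(62) = 5 * 4.127134 = 20.635670.
-2 * loglik = -2 * (-461) = 922.
BIC = 20.635670 + 922 = 942.635670, which rounds to 942.6357.

942.6357


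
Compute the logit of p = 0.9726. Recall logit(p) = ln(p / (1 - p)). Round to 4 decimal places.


1 - p = 0.0274.
p/(1-p) = 35.4964.
logit = ln(35.4964) = 3.5694.

3.5694


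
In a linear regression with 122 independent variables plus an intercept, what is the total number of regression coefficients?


Each predictor gets one coefficient, plus one intercept.
Total parameters = 122 + 1 = 123.

123


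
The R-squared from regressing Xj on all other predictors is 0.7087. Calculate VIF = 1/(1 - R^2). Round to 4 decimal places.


VIF = 1 / (1 - 0.7087).
= 1 / 0.2913 = 3.4329.

3.4329


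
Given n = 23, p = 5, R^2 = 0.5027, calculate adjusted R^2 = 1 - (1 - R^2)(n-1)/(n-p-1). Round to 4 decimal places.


Using the formula:
(1 - 0.5027) = 0.4973.
Multiply by 22/17: 0.4973 * 22 = 10.9406, then 10.9406 / 17 = 0.6436.
Adj R^2 = 1 - 0.6436 = 0.3564.

0.3564


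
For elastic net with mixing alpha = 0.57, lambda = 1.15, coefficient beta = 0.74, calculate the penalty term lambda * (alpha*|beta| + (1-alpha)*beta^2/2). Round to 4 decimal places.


alpha * |beta| = 0.57 * 0.74 = 0.4218.
(1-alpha) * beta^2/2 = 0.43 * 0.5476/2 = 0.1177.
Total = 1.15 * (0.4218 + 0.1177) = 0.6205.

0.6205


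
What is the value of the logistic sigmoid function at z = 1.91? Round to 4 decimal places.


exp(-1.9100) = 0.1481.
1 + exp(-z) = 1.1481.
sigmoid = 1/1.1481 = 0.8710.

0.8710


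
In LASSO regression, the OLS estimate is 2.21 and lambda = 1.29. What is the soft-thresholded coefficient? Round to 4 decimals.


|beta_OLS| = 2.21.
lambda = 1.29.
Since |beta| > lambda, coefficient = sign(beta)*(|beta| - lambda) = 0.9200.
Result = 0.9200.

0.9200


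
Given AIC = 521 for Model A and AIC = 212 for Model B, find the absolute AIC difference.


Compute |521 - 212| = 309.
Model B has the smaller AIC.

309


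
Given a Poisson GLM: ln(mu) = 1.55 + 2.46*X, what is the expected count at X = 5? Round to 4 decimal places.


Linear predictor: eta = 1.55 + (2.46)(5) = 13.8500.
Expected count: mu = exp(13.8500) = 1035091.0999.

1035091.0999


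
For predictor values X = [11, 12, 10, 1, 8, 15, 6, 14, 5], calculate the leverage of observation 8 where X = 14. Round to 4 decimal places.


n = 9, xbar = 9.1111.
SXX = sum((xi - xbar)^2) = 164.8889.
h = 1/9 + (14 - 9.1111)^2 / 164.8889 = 0.2561.

0.2561


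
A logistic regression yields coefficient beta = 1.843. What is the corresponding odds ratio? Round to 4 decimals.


Odds ratio = exp(beta) = exp(1.843).
= 6.3155.

6.3155


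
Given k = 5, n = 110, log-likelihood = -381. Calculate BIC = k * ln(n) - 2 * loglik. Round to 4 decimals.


ln(110) = 4.700480.
k * ln(n) = 5 * 4.700480 = 23.502400.
-2L = 762.
BIC = 23.502400 + 762 = 785.502400, which rounds to 785.5024.

785.5024


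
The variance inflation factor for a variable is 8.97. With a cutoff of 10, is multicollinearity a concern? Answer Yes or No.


Compare VIF = 8.97 to the threshold of 10.
8.97 < 10, so the answer is No.

No


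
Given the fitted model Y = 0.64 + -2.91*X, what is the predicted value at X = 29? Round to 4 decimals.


Substitute X = 29 into the equation:
Y = 0.64 + -2.91 * 29 = 0.64 + -84.3900 = -83.7500.

-83.7500


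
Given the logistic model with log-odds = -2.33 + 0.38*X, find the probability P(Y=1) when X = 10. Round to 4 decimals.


Compute z = -2.33 + (0.38)(10) = 1.4700.
exp(-z) = 0.2299.
P = 1/(1 + 0.2299) = 0.8131.

0.8131


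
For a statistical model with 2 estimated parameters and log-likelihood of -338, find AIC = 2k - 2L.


Compute:
2k = 2*2 = 4.
-2*loglik = -2*(-338) = 676.
AIC = 4 + 676 = 680.

680


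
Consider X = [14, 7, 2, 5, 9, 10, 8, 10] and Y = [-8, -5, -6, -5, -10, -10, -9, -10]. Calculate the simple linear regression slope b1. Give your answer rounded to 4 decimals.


First compute the means: xbar = 8.1250, ybar = -7.8750.
Then S_xx = sum((xi - xbar)^2) = 90.8750.
S_xy = sum((xi - xbar)(yi - ybar)) = -34.1250.
b1 = S_xy / S_xx = -34.1250 / 90.8750 = -0.3755.

-0.3755


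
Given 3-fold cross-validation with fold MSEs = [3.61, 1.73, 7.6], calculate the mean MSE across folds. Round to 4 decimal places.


Sum of fold MSEs = 12.9400.
Average = 12.9400 / 3 = 4.3133.

4.3133


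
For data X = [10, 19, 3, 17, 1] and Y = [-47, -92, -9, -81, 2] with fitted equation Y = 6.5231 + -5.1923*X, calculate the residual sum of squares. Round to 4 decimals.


Compute predicted values, then residuals = yi - yhat_i.
Residuals: [-1.6001, 0.1306, 0.0538, 0.7460, 0.6692].
SSres = sum(residual^2) = 3.5846.

3.5846


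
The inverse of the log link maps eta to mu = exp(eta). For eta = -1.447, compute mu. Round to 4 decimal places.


Apply the inverse link:
mu = e^-1.447 = 0.2353.

0.2353


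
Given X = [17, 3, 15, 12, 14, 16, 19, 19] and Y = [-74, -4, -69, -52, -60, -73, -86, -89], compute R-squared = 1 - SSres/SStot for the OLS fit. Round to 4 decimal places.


After computing the OLS fit (b0=11.1397, b1=-5.1836):
SSres = 23.6647, SStot = 5071.8750.
R^2 = 1 - 23.6647/5071.8750 = 0.9953.

0.9953


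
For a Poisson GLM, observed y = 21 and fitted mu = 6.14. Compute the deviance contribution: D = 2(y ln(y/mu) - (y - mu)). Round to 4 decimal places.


y/mu = 21/6.14 = 3.420195 (approx.), and ln(21/6.14) = 1.229698.
y * ln(y/mu) = 21 * 1.229698 = 25.823658.
y - mu = 14.86.
D = 2 * (25.823658 - 14.86) = 21.927316, which rounds to 21.9273.

21.9273


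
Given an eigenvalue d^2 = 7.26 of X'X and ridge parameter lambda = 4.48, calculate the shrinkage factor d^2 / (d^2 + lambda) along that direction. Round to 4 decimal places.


d^2 + lambda = 7.26 + 4.48 = 11.7400.
Shrinkage factor = 7.26/11.7400 = 0.6184.

0.6184


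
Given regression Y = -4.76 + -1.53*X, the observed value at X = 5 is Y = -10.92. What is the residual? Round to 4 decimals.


Compute yhat = -4.76 + (-1.53)(5) = -12.4100.
Residual = actual - predicted = -10.92 - -12.4100 = 1.4900.

1.4900


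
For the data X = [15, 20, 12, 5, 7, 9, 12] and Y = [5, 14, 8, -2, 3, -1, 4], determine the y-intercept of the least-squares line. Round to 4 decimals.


First find the slope: b1 = 0.9545.
Means: xbar = 11.4286, ybar = 4.4286.
b0 = ybar - b1 * xbar = 4.4286 - 0.9545 * 11.4286 = -6.4796.

-6.4796


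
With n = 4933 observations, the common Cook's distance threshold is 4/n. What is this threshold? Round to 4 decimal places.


Cook's distance cutoff = 4/n = 4/4933.
= 0.0008.

0.0008


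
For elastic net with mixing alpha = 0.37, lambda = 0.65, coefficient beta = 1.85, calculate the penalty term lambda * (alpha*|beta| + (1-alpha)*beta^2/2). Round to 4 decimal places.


L1 component = 0.37 * |1.85| = 0.6845.
L2 component = 0.63 * 1.85^2 / 2 = 1.0781.
Penalty = 0.65 * (0.6845 + 1.0781) = 0.65 * 1.7626 = 1.1457.

1.1457


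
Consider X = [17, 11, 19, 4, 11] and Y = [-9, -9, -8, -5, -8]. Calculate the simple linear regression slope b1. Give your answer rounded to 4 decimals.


The sample means are xbar = 12.4000 and ybar = -7.8000.
Compute S_xx = 139.2000 and S_xy = -28.4000.
Slope b1 = S_xy / S_xx = -28.4000 / 139.2000 = -0.2040.

-0.2040


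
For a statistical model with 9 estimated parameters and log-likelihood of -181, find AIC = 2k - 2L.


AIC = 2*9 - 2*(-181).
= 18 + 362 = 380.

380


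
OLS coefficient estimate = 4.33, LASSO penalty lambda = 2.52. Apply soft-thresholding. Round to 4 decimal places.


|beta_OLS| = 4.33.
lambda = 2.52.
Since |beta| > lambda, coefficient = sign(beta)*(|beta| - lambda) = 1.8100.
Result = 1.8100.

1.8100


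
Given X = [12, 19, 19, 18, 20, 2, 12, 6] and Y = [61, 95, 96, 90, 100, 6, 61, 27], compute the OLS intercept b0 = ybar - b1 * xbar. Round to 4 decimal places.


The slope is b1 = 5.2247.
Sample means are xbar = 13.5000 and ybar = 67.0000.
Intercept: b0 = 67.0000 - (5.2247)(13.5000) = -3.5332.

-3.5332


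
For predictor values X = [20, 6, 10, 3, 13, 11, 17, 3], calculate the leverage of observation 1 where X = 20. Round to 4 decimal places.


n = 8, xbar = 10.3750.
SXX = sum((xi - xbar)^2) = 271.8750.
h = 1/8 + (20 - 10.3750)^2 / 271.8750 = 0.4657.

0.4657


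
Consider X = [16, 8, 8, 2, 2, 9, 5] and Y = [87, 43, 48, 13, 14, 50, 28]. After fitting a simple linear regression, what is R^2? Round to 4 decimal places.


The fitted line is Y = 2.7728 + 5.2718*X.
SSres = 15.0223, SStot = 3929.7143.
R^2 = 1 - SSres/SStot = 0.9962.

0.9962


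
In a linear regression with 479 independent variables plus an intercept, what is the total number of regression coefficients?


Total coefficients = number of predictors + 1 (for the intercept).
= 479 + 1 = 480.

480


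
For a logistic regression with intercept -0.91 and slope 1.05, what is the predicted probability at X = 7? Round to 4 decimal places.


Linear predictor: z = -0.91 + 1.05 * 7 = 6.4400.
P = 1/(1 + exp(-6.4400)) = 1/(1 + 0.0016) = 0.9984.

0.9984


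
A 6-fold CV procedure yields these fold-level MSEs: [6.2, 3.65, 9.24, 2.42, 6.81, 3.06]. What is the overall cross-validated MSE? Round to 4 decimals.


Sum of fold MSEs = 31.3800.
Average = 31.3800 / 6 = 5.2300.

5.2300


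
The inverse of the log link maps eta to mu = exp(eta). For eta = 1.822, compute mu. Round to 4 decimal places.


The inverse log link gives:
mu = exp(1.822) = 6.1842.

6.1842


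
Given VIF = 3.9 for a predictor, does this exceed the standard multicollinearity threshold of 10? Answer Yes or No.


Compare VIF = 3.9 to the threshold of 10.
3.9 < 10, so the answer is No.

No


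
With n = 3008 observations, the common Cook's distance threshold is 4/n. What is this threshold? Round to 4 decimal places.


Cook's distance cutoff = 4/n = 4/3008.
= 0.0013.

0.0013


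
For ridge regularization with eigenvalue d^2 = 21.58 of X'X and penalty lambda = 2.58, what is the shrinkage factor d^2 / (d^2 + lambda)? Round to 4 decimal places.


Compute the denominator: 21.58 + 2.58 = 24.1600.
Shrinkage factor = 21.58 / 24.1600 = 0.8932.

0.8932


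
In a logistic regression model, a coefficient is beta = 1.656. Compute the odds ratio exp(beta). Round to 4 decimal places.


exp(1.656) = 5.2383.
So the odds ratio is 5.2383.

5.2383


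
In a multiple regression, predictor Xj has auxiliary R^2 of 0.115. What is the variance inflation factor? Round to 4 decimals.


Using VIF = 1/(1 - R^2_j):
1 - 0.115 = 0.885.
VIF = 1.1299.

1.1299


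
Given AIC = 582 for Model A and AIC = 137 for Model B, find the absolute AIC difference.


Absolute difference = |582 - 137| = 445.
The model with lower AIC (B) is preferred.

445


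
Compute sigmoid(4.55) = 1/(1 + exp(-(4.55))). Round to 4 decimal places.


Compute exp(-4.5500) = 0.0106.
Sigmoid = 1 / (1 + 0.0106) = 1 / 1.0106 = 0.9895.

0.9895


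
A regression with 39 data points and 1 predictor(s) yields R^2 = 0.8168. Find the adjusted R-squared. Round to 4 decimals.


Plug in: Adj R^2 = 1 - (1 - 0.8168) * 38/37.
= 1 - 0.1832 * 38/37
= 1 - 6.9616 / 37
= 1 - 0.1882 = 0.8118.

0.8118


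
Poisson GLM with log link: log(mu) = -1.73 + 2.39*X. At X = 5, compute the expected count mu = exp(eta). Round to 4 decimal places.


Compute eta = -1.73 + 2.39 * 5 = 10.2200.
Apply inverse link: mu = e^10.2200 = 27446.6665.

27446.6665
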